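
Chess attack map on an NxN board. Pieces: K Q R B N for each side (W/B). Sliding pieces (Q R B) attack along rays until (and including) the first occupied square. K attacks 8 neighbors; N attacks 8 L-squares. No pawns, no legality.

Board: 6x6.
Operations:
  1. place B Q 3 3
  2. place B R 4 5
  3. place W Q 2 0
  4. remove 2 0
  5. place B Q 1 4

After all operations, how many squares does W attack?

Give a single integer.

Op 1: place BQ@(3,3)
Op 2: place BR@(4,5)
Op 3: place WQ@(2,0)
Op 4: remove (2,0)
Op 5: place BQ@(1,4)
Per-piece attacks for W:
Union (0 distinct): (none)

Answer: 0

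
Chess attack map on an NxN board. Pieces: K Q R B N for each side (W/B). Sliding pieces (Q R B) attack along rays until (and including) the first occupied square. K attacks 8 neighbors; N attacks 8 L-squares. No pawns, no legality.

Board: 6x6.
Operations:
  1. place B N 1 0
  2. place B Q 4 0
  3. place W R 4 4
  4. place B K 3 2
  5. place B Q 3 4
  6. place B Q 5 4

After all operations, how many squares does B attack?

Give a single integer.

Answer: 28

Derivation:
Op 1: place BN@(1,0)
Op 2: place BQ@(4,0)
Op 3: place WR@(4,4)
Op 4: place BK@(3,2)
Op 5: place BQ@(3,4)
Op 6: place BQ@(5,4)
Per-piece attacks for B:
  BN@(1,0): attacks (2,2) (3,1) (0,2)
  BK@(3,2): attacks (3,3) (3,1) (4,2) (2,2) (4,3) (4,1) (2,3) (2,1)
  BQ@(3,4): attacks (3,5) (3,3) (3,2) (4,4) (2,4) (1,4) (0,4) (4,5) (4,3) (5,2) (2,5) (2,3) (1,2) (0,1) [ray(0,-1) blocked at (3,2); ray(1,0) blocked at (4,4)]
  BQ@(4,0): attacks (4,1) (4,2) (4,3) (4,4) (5,0) (3,0) (2,0) (1,0) (5,1) (3,1) (2,2) (1,3) (0,4) [ray(0,1) blocked at (4,4); ray(-1,0) blocked at (1,0)]
  BQ@(5,4): attacks (5,5) (5,3) (5,2) (5,1) (5,0) (4,4) (4,5) (4,3) (3,2) [ray(-1,0) blocked at (4,4); ray(-1,-1) blocked at (3,2)]
Union (28 distinct): (0,1) (0,2) (0,4) (1,0) (1,2) (1,3) (1,4) (2,0) (2,1) (2,2) (2,3) (2,4) (2,5) (3,0) (3,1) (3,2) (3,3) (3,5) (4,1) (4,2) (4,3) (4,4) (4,5) (5,0) (5,1) (5,2) (5,3) (5,5)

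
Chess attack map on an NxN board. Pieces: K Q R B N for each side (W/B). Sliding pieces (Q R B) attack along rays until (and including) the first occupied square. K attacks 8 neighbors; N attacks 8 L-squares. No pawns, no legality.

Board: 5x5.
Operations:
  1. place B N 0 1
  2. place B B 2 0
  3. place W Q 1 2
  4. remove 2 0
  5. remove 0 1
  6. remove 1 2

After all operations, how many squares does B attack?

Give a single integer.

Op 1: place BN@(0,1)
Op 2: place BB@(2,0)
Op 3: place WQ@(1,2)
Op 4: remove (2,0)
Op 5: remove (0,1)
Op 6: remove (1,2)
Per-piece attacks for B:
Union (0 distinct): (none)

Answer: 0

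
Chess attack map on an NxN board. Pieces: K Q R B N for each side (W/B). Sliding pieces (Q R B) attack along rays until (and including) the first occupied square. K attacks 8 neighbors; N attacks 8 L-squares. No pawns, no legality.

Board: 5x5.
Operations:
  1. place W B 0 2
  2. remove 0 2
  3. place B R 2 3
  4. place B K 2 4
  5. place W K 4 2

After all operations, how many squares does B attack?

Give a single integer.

Answer: 11

Derivation:
Op 1: place WB@(0,2)
Op 2: remove (0,2)
Op 3: place BR@(2,3)
Op 4: place BK@(2,4)
Op 5: place WK@(4,2)
Per-piece attacks for B:
  BR@(2,3): attacks (2,4) (2,2) (2,1) (2,0) (3,3) (4,3) (1,3) (0,3) [ray(0,1) blocked at (2,4)]
  BK@(2,4): attacks (2,3) (3,4) (1,4) (3,3) (1,3)
Union (11 distinct): (0,3) (1,3) (1,4) (2,0) (2,1) (2,2) (2,3) (2,4) (3,3) (3,4) (4,3)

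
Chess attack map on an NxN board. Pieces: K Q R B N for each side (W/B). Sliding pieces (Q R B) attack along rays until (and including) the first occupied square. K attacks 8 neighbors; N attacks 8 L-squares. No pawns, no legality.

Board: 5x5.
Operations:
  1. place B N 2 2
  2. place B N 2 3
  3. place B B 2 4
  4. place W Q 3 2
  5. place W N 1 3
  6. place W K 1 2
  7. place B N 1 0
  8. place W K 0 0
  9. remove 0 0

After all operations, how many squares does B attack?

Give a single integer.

Op 1: place BN@(2,2)
Op 2: place BN@(2,3)
Op 3: place BB@(2,4)
Op 4: place WQ@(3,2)
Op 5: place WN@(1,3)
Op 6: place WK@(1,2)
Op 7: place BN@(1,0)
Op 8: place WK@(0,0)
Op 9: remove (0,0)
Per-piece attacks for B:
  BN@(1,0): attacks (2,2) (3,1) (0,2)
  BN@(2,2): attacks (3,4) (4,3) (1,4) (0,3) (3,0) (4,1) (1,0) (0,1)
  BN@(2,3): attacks (4,4) (0,4) (3,1) (4,2) (1,1) (0,2)
  BB@(2,4): attacks (3,3) (4,2) (1,3) [ray(-1,-1) blocked at (1,3)]
Union (17 distinct): (0,1) (0,2) (0,3) (0,4) (1,0) (1,1) (1,3) (1,4) (2,2) (3,0) (3,1) (3,3) (3,4) (4,1) (4,2) (4,3) (4,4)

Answer: 17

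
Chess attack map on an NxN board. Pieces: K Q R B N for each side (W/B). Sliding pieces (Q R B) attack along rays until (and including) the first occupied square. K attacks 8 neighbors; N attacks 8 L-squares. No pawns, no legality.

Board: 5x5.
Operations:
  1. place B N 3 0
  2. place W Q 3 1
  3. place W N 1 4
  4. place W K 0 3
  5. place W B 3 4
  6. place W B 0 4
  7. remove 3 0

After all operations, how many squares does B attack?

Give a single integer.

Answer: 0

Derivation:
Op 1: place BN@(3,0)
Op 2: place WQ@(3,1)
Op 3: place WN@(1,4)
Op 4: place WK@(0,3)
Op 5: place WB@(3,4)
Op 6: place WB@(0,4)
Op 7: remove (3,0)
Per-piece attacks for B:
Union (0 distinct): (none)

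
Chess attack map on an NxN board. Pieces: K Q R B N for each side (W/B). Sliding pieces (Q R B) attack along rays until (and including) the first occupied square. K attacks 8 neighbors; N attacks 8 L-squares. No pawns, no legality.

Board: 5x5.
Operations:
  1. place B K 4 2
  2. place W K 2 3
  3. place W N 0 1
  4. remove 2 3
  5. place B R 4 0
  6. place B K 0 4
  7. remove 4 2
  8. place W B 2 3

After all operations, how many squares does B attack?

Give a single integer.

Answer: 11

Derivation:
Op 1: place BK@(4,2)
Op 2: place WK@(2,3)
Op 3: place WN@(0,1)
Op 4: remove (2,3)
Op 5: place BR@(4,0)
Op 6: place BK@(0,4)
Op 7: remove (4,2)
Op 8: place WB@(2,3)
Per-piece attacks for B:
  BK@(0,4): attacks (0,3) (1,4) (1,3)
  BR@(4,0): attacks (4,1) (4,2) (4,3) (4,4) (3,0) (2,0) (1,0) (0,0)
Union (11 distinct): (0,0) (0,3) (1,0) (1,3) (1,4) (2,0) (3,0) (4,1) (4,2) (4,3) (4,4)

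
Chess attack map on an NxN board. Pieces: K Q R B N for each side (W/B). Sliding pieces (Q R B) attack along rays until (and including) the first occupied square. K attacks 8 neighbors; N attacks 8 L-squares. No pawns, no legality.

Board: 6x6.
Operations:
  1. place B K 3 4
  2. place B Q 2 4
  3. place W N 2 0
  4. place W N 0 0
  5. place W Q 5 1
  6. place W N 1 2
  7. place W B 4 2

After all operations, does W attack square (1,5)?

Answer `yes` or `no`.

Op 1: place BK@(3,4)
Op 2: place BQ@(2,4)
Op 3: place WN@(2,0)
Op 4: place WN@(0,0)
Op 5: place WQ@(5,1)
Op 6: place WN@(1,2)
Op 7: place WB@(4,2)
Per-piece attacks for W:
  WN@(0,0): attacks (1,2) (2,1)
  WN@(1,2): attacks (2,4) (3,3) (0,4) (2,0) (3,1) (0,0)
  WN@(2,0): attacks (3,2) (4,1) (1,2) (0,1)
  WB@(4,2): attacks (5,3) (5,1) (3,3) (2,4) (3,1) (2,0) [ray(1,-1) blocked at (5,1); ray(-1,1) blocked at (2,4); ray(-1,-1) blocked at (2,0)]
  WQ@(5,1): attacks (5,2) (5,3) (5,4) (5,5) (5,0) (4,1) (3,1) (2,1) (1,1) (0,1) (4,2) (4,0) [ray(-1,1) blocked at (4,2)]
W attacks (1,5): no

Answer: no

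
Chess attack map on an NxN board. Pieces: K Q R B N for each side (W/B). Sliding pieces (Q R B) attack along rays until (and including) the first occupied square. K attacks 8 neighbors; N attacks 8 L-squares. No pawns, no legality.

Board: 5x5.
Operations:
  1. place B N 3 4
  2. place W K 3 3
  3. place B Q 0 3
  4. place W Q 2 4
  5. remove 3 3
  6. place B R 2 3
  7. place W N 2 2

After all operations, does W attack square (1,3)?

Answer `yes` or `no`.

Op 1: place BN@(3,4)
Op 2: place WK@(3,3)
Op 3: place BQ@(0,3)
Op 4: place WQ@(2,4)
Op 5: remove (3,3)
Op 6: place BR@(2,3)
Op 7: place WN@(2,2)
Per-piece attacks for W:
  WN@(2,2): attacks (3,4) (4,3) (1,4) (0,3) (3,0) (4,1) (1,0) (0,1)
  WQ@(2,4): attacks (2,3) (3,4) (1,4) (0,4) (3,3) (4,2) (1,3) (0,2) [ray(0,-1) blocked at (2,3); ray(1,0) blocked at (3,4)]
W attacks (1,3): yes

Answer: yes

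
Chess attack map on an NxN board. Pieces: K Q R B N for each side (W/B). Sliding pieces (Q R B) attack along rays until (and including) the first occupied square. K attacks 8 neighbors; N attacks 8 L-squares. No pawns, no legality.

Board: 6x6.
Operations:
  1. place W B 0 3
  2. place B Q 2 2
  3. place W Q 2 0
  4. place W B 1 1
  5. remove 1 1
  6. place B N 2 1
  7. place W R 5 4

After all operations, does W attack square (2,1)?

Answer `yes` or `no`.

Answer: yes

Derivation:
Op 1: place WB@(0,3)
Op 2: place BQ@(2,2)
Op 3: place WQ@(2,0)
Op 4: place WB@(1,1)
Op 5: remove (1,1)
Op 6: place BN@(2,1)
Op 7: place WR@(5,4)
Per-piece attacks for W:
  WB@(0,3): attacks (1,4) (2,5) (1,2) (2,1) [ray(1,-1) blocked at (2,1)]
  WQ@(2,0): attacks (2,1) (3,0) (4,0) (5,0) (1,0) (0,0) (3,1) (4,2) (5,3) (1,1) (0,2) [ray(0,1) blocked at (2,1)]
  WR@(5,4): attacks (5,5) (5,3) (5,2) (5,1) (5,0) (4,4) (3,4) (2,4) (1,4) (0,4)
W attacks (2,1): yes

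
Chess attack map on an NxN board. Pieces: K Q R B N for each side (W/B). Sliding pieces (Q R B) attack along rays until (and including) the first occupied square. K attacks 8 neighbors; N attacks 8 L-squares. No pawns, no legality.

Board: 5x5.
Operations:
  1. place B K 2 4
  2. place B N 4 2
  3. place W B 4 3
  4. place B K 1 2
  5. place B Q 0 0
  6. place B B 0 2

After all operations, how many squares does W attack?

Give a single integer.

Answer: 4

Derivation:
Op 1: place BK@(2,4)
Op 2: place BN@(4,2)
Op 3: place WB@(4,3)
Op 4: place BK@(1,2)
Op 5: place BQ@(0,0)
Op 6: place BB@(0,2)
Per-piece attacks for W:
  WB@(4,3): attacks (3,4) (3,2) (2,1) (1,0)
Union (4 distinct): (1,0) (2,1) (3,2) (3,4)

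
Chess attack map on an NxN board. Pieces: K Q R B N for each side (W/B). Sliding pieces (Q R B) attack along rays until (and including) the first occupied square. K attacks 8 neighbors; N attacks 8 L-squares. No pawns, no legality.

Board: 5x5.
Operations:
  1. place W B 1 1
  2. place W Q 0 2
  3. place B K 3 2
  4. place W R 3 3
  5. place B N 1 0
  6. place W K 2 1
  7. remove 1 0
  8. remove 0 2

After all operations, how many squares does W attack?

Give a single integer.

Op 1: place WB@(1,1)
Op 2: place WQ@(0,2)
Op 3: place BK@(3,2)
Op 4: place WR@(3,3)
Op 5: place BN@(1,0)
Op 6: place WK@(2,1)
Op 7: remove (1,0)
Op 8: remove (0,2)
Per-piece attacks for W:
  WB@(1,1): attacks (2,2) (3,3) (2,0) (0,2) (0,0) [ray(1,1) blocked at (3,3)]
  WK@(2,1): attacks (2,2) (2,0) (3,1) (1,1) (3,2) (3,0) (1,2) (1,0)
  WR@(3,3): attacks (3,4) (3,2) (4,3) (2,3) (1,3) (0,3) [ray(0,-1) blocked at (3,2)]
Union (16 distinct): (0,0) (0,2) (0,3) (1,0) (1,1) (1,2) (1,3) (2,0) (2,2) (2,3) (3,0) (3,1) (3,2) (3,3) (3,4) (4,3)

Answer: 16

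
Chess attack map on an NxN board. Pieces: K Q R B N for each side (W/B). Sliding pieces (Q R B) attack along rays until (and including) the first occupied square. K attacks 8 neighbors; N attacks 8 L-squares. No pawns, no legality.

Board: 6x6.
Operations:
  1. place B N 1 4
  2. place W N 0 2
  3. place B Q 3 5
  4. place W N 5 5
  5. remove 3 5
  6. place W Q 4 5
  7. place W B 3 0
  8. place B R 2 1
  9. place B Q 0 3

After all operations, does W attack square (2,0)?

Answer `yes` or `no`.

Op 1: place BN@(1,4)
Op 2: place WN@(0,2)
Op 3: place BQ@(3,5)
Op 4: place WN@(5,5)
Op 5: remove (3,5)
Op 6: place WQ@(4,5)
Op 7: place WB@(3,0)
Op 8: place BR@(2,1)
Op 9: place BQ@(0,3)
Per-piece attacks for W:
  WN@(0,2): attacks (1,4) (2,3) (1,0) (2,1)
  WB@(3,0): attacks (4,1) (5,2) (2,1) [ray(-1,1) blocked at (2,1)]
  WQ@(4,5): attacks (4,4) (4,3) (4,2) (4,1) (4,0) (5,5) (3,5) (2,5) (1,5) (0,5) (5,4) (3,4) (2,3) (1,2) (0,1) [ray(1,0) blocked at (5,5)]
  WN@(5,5): attacks (4,3) (3,4)
W attacks (2,0): no

Answer: no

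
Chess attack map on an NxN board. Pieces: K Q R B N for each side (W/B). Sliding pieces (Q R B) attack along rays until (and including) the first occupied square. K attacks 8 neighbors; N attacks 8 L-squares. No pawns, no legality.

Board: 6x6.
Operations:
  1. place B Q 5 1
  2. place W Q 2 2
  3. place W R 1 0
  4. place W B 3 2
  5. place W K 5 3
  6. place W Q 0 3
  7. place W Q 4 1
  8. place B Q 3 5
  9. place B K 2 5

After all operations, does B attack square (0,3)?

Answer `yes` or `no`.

Answer: no

Derivation:
Op 1: place BQ@(5,1)
Op 2: place WQ@(2,2)
Op 3: place WR@(1,0)
Op 4: place WB@(3,2)
Op 5: place WK@(5,3)
Op 6: place WQ@(0,3)
Op 7: place WQ@(4,1)
Op 8: place BQ@(3,5)
Op 9: place BK@(2,5)
Per-piece attacks for B:
  BK@(2,5): attacks (2,4) (3,5) (1,5) (3,4) (1,4)
  BQ@(3,5): attacks (3,4) (3,3) (3,2) (4,5) (5,5) (2,5) (4,4) (5,3) (2,4) (1,3) (0,2) [ray(0,-1) blocked at (3,2); ray(-1,0) blocked at (2,5); ray(1,-1) blocked at (5,3)]
  BQ@(5,1): attacks (5,2) (5,3) (5,0) (4,1) (4,2) (3,3) (2,4) (1,5) (4,0) [ray(0,1) blocked at (5,3); ray(-1,0) blocked at (4,1)]
B attacks (0,3): no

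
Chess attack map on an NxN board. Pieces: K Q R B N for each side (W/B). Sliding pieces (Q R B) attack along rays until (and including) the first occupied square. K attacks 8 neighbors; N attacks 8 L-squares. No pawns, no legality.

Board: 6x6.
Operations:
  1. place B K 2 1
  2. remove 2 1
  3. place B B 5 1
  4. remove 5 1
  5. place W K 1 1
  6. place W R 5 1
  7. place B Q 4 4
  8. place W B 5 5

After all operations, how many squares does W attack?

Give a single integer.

Op 1: place BK@(2,1)
Op 2: remove (2,1)
Op 3: place BB@(5,1)
Op 4: remove (5,1)
Op 5: place WK@(1,1)
Op 6: place WR@(5,1)
Op 7: place BQ@(4,4)
Op 8: place WB@(5,5)
Per-piece attacks for W:
  WK@(1,1): attacks (1,2) (1,0) (2,1) (0,1) (2,2) (2,0) (0,2) (0,0)
  WR@(5,1): attacks (5,2) (5,3) (5,4) (5,5) (5,0) (4,1) (3,1) (2,1) (1,1) [ray(0,1) blocked at (5,5); ray(-1,0) blocked at (1,1)]
  WB@(5,5): attacks (4,4) [ray(-1,-1) blocked at (4,4)]
Union (17 distinct): (0,0) (0,1) (0,2) (1,0) (1,1) (1,2) (2,0) (2,1) (2,2) (3,1) (4,1) (4,4) (5,0) (5,2) (5,3) (5,4) (5,5)

Answer: 17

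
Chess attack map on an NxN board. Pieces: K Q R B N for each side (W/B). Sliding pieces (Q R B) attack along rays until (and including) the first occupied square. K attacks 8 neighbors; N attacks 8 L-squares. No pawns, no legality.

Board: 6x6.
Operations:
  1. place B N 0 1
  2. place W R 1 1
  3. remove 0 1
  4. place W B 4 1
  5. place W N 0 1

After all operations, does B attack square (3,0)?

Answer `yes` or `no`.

Answer: no

Derivation:
Op 1: place BN@(0,1)
Op 2: place WR@(1,1)
Op 3: remove (0,1)
Op 4: place WB@(4,1)
Op 5: place WN@(0,1)
Per-piece attacks for B:
B attacks (3,0): no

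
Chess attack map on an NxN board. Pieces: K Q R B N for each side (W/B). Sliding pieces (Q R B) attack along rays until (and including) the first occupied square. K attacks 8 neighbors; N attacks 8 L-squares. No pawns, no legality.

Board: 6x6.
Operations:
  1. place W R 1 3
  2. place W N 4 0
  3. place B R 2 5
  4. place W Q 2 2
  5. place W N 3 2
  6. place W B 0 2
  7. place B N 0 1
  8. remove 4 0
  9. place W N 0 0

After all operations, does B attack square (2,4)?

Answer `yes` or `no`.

Answer: yes

Derivation:
Op 1: place WR@(1,3)
Op 2: place WN@(4,0)
Op 3: place BR@(2,5)
Op 4: place WQ@(2,2)
Op 5: place WN@(3,2)
Op 6: place WB@(0,2)
Op 7: place BN@(0,1)
Op 8: remove (4,0)
Op 9: place WN@(0,0)
Per-piece attacks for B:
  BN@(0,1): attacks (1,3) (2,2) (2,0)
  BR@(2,5): attacks (2,4) (2,3) (2,2) (3,5) (4,5) (5,5) (1,5) (0,5) [ray(0,-1) blocked at (2,2)]
B attacks (2,4): yes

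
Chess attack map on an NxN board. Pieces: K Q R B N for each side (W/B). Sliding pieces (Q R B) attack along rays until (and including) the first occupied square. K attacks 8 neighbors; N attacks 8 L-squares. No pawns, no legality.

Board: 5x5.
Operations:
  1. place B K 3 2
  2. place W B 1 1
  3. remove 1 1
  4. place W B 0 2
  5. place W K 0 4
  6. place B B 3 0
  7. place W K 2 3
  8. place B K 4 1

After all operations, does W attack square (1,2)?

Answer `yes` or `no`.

Op 1: place BK@(3,2)
Op 2: place WB@(1,1)
Op 3: remove (1,1)
Op 4: place WB@(0,2)
Op 5: place WK@(0,4)
Op 6: place BB@(3,0)
Op 7: place WK@(2,3)
Op 8: place BK@(4,1)
Per-piece attacks for W:
  WB@(0,2): attacks (1,3) (2,4) (1,1) (2,0)
  WK@(0,4): attacks (0,3) (1,4) (1,3)
  WK@(2,3): attacks (2,4) (2,2) (3,3) (1,3) (3,4) (3,2) (1,4) (1,2)
W attacks (1,2): yes

Answer: yes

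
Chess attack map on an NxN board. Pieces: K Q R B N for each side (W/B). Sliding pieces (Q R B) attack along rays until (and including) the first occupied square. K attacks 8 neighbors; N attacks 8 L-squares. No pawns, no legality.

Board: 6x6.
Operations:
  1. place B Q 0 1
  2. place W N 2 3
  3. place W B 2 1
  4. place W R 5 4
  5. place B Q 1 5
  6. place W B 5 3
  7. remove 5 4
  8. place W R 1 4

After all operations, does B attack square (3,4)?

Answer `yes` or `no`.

Answer: no

Derivation:
Op 1: place BQ@(0,1)
Op 2: place WN@(2,3)
Op 3: place WB@(2,1)
Op 4: place WR@(5,4)
Op 5: place BQ@(1,5)
Op 6: place WB@(5,3)
Op 7: remove (5,4)
Op 8: place WR@(1,4)
Per-piece attacks for B:
  BQ@(0,1): attacks (0,2) (0,3) (0,4) (0,5) (0,0) (1,1) (2,1) (1,2) (2,3) (1,0) [ray(1,0) blocked at (2,1); ray(1,1) blocked at (2,3)]
  BQ@(1,5): attacks (1,4) (2,5) (3,5) (4,5) (5,5) (0,5) (2,4) (3,3) (4,2) (5,1) (0,4) [ray(0,-1) blocked at (1,4)]
B attacks (3,4): no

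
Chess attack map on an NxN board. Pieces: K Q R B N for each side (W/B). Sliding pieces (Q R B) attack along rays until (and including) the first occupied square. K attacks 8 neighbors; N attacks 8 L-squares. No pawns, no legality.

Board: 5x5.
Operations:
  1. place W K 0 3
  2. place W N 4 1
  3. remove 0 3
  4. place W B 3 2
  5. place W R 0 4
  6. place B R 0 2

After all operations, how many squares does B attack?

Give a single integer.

Op 1: place WK@(0,3)
Op 2: place WN@(4,1)
Op 3: remove (0,3)
Op 4: place WB@(3,2)
Op 5: place WR@(0,4)
Op 6: place BR@(0,2)
Per-piece attacks for B:
  BR@(0,2): attacks (0,3) (0,4) (0,1) (0,0) (1,2) (2,2) (3,2) [ray(0,1) blocked at (0,4); ray(1,0) blocked at (3,2)]
Union (7 distinct): (0,0) (0,1) (0,3) (0,4) (1,2) (2,2) (3,2)

Answer: 7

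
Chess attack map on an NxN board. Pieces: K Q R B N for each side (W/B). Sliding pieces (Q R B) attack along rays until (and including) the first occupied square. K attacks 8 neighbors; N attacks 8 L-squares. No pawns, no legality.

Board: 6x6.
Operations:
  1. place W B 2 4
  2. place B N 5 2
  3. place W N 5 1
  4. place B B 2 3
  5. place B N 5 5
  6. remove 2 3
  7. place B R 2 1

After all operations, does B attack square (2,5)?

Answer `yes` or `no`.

Answer: no

Derivation:
Op 1: place WB@(2,4)
Op 2: place BN@(5,2)
Op 3: place WN@(5,1)
Op 4: place BB@(2,3)
Op 5: place BN@(5,5)
Op 6: remove (2,3)
Op 7: place BR@(2,1)
Per-piece attacks for B:
  BR@(2,1): attacks (2,2) (2,3) (2,4) (2,0) (3,1) (4,1) (5,1) (1,1) (0,1) [ray(0,1) blocked at (2,4); ray(1,0) blocked at (5,1)]
  BN@(5,2): attacks (4,4) (3,3) (4,0) (3,1)
  BN@(5,5): attacks (4,3) (3,4)
B attacks (2,5): no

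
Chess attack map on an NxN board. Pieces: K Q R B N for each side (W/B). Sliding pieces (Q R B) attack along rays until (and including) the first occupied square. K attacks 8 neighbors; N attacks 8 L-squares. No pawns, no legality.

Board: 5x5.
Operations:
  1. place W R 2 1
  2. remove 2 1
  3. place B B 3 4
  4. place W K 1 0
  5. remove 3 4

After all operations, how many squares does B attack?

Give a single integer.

Answer: 0

Derivation:
Op 1: place WR@(2,1)
Op 2: remove (2,1)
Op 3: place BB@(3,4)
Op 4: place WK@(1,0)
Op 5: remove (3,4)
Per-piece attacks for B:
Union (0 distinct): (none)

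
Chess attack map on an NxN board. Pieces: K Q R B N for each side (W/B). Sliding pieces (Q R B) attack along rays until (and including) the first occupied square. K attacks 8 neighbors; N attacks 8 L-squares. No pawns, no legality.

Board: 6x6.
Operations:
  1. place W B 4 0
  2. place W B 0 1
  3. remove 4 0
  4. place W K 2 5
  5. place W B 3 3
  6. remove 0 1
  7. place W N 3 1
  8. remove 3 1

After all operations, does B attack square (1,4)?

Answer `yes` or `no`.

Answer: no

Derivation:
Op 1: place WB@(4,0)
Op 2: place WB@(0,1)
Op 3: remove (4,0)
Op 4: place WK@(2,5)
Op 5: place WB@(3,3)
Op 6: remove (0,1)
Op 7: place WN@(3,1)
Op 8: remove (3,1)
Per-piece attacks for B:
B attacks (1,4): no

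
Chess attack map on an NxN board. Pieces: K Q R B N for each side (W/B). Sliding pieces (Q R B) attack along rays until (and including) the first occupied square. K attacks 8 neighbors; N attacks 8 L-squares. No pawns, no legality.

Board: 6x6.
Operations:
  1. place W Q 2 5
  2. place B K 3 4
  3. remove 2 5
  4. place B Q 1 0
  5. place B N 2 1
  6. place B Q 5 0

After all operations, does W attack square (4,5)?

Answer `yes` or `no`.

Op 1: place WQ@(2,5)
Op 2: place BK@(3,4)
Op 3: remove (2,5)
Op 4: place BQ@(1,0)
Op 5: place BN@(2,1)
Op 6: place BQ@(5,0)
Per-piece attacks for W:
W attacks (4,5): no

Answer: no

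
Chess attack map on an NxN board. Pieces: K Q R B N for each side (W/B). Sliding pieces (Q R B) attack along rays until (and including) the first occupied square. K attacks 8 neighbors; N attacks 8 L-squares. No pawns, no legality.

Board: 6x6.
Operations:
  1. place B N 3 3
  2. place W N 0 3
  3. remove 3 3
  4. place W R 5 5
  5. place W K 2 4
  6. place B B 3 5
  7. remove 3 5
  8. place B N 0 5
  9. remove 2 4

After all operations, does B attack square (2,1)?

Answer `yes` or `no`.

Op 1: place BN@(3,3)
Op 2: place WN@(0,3)
Op 3: remove (3,3)
Op 4: place WR@(5,5)
Op 5: place WK@(2,4)
Op 6: place BB@(3,5)
Op 7: remove (3,5)
Op 8: place BN@(0,5)
Op 9: remove (2,4)
Per-piece attacks for B:
  BN@(0,5): attacks (1,3) (2,4)
B attacks (2,1): no

Answer: no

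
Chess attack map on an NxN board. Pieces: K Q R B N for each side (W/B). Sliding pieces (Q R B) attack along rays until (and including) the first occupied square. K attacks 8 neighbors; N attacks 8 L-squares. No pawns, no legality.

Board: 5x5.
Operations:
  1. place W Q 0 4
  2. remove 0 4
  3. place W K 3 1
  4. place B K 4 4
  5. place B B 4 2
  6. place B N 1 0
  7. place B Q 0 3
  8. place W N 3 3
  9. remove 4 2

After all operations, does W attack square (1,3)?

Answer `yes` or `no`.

Op 1: place WQ@(0,4)
Op 2: remove (0,4)
Op 3: place WK@(3,1)
Op 4: place BK@(4,4)
Op 5: place BB@(4,2)
Op 6: place BN@(1,0)
Op 7: place BQ@(0,3)
Op 8: place WN@(3,3)
Op 9: remove (4,2)
Per-piece attacks for W:
  WK@(3,1): attacks (3,2) (3,0) (4,1) (2,1) (4,2) (4,0) (2,2) (2,0)
  WN@(3,3): attacks (1,4) (4,1) (2,1) (1,2)
W attacks (1,3): no

Answer: no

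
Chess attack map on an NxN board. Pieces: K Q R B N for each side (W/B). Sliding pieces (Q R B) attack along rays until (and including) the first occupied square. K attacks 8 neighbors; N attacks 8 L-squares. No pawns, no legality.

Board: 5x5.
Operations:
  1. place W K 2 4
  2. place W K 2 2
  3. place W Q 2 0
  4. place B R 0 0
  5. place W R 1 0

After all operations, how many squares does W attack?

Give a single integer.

Answer: 18

Derivation:
Op 1: place WK@(2,4)
Op 2: place WK@(2,2)
Op 3: place WQ@(2,0)
Op 4: place BR@(0,0)
Op 5: place WR@(1,0)
Per-piece attacks for W:
  WR@(1,0): attacks (1,1) (1,2) (1,3) (1,4) (2,0) (0,0) [ray(1,0) blocked at (2,0); ray(-1,0) blocked at (0,0)]
  WQ@(2,0): attacks (2,1) (2,2) (3,0) (4,0) (1,0) (3,1) (4,2) (1,1) (0,2) [ray(0,1) blocked at (2,2); ray(-1,0) blocked at (1,0)]
  WK@(2,2): attacks (2,3) (2,1) (3,2) (1,2) (3,3) (3,1) (1,3) (1,1)
  WK@(2,4): attacks (2,3) (3,4) (1,4) (3,3) (1,3)
Union (18 distinct): (0,0) (0,2) (1,0) (1,1) (1,2) (1,3) (1,4) (2,0) (2,1) (2,2) (2,3) (3,0) (3,1) (3,2) (3,3) (3,4) (4,0) (4,2)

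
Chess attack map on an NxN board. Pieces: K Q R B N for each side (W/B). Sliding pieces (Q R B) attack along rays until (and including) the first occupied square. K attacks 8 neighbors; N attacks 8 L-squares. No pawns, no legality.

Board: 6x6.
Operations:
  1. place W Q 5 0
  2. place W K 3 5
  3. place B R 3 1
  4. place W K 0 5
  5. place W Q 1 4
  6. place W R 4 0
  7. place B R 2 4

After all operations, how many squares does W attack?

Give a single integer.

Op 1: place WQ@(5,0)
Op 2: place WK@(3,5)
Op 3: place BR@(3,1)
Op 4: place WK@(0,5)
Op 5: place WQ@(1,4)
Op 6: place WR@(4,0)
Op 7: place BR@(2,4)
Per-piece attacks for W:
  WK@(0,5): attacks (0,4) (1,5) (1,4)
  WQ@(1,4): attacks (1,5) (1,3) (1,2) (1,1) (1,0) (2,4) (0,4) (2,5) (2,3) (3,2) (4,1) (5,0) (0,5) (0,3) [ray(1,0) blocked at (2,4); ray(1,-1) blocked at (5,0); ray(-1,1) blocked at (0,5)]
  WK@(3,5): attacks (3,4) (4,5) (2,5) (4,4) (2,4)
  WR@(4,0): attacks (4,1) (4,2) (4,3) (4,4) (4,5) (5,0) (3,0) (2,0) (1,0) (0,0) [ray(1,0) blocked at (5,0)]
  WQ@(5,0): attacks (5,1) (5,2) (5,3) (5,4) (5,5) (4,0) (4,1) (3,2) (2,3) (1,4) [ray(-1,0) blocked at (4,0); ray(-1,1) blocked at (1,4)]
Union (29 distinct): (0,0) (0,3) (0,4) (0,5) (1,0) (1,1) (1,2) (1,3) (1,4) (1,5) (2,0) (2,3) (2,4) (2,5) (3,0) (3,2) (3,4) (4,0) (4,1) (4,2) (4,3) (4,4) (4,5) (5,0) (5,1) (5,2) (5,3) (5,4) (5,5)

Answer: 29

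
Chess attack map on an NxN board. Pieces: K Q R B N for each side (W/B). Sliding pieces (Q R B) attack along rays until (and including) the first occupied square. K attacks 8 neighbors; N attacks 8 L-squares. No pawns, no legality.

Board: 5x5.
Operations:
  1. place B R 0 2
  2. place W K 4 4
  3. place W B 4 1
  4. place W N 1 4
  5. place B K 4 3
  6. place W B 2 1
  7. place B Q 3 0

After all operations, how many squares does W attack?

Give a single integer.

Answer: 12

Derivation:
Op 1: place BR@(0,2)
Op 2: place WK@(4,4)
Op 3: place WB@(4,1)
Op 4: place WN@(1,4)
Op 5: place BK@(4,3)
Op 6: place WB@(2,1)
Op 7: place BQ@(3,0)
Per-piece attacks for W:
  WN@(1,4): attacks (2,2) (3,3) (0,2)
  WB@(2,1): attacks (3,2) (4,3) (3,0) (1,2) (0,3) (1,0) [ray(1,1) blocked at (4,3); ray(1,-1) blocked at (3,0)]
  WB@(4,1): attacks (3,2) (2,3) (1,4) (3,0) [ray(-1,1) blocked at (1,4); ray(-1,-1) blocked at (3,0)]
  WK@(4,4): attacks (4,3) (3,4) (3,3)
Union (12 distinct): (0,2) (0,3) (1,0) (1,2) (1,4) (2,2) (2,3) (3,0) (3,2) (3,3) (3,4) (4,3)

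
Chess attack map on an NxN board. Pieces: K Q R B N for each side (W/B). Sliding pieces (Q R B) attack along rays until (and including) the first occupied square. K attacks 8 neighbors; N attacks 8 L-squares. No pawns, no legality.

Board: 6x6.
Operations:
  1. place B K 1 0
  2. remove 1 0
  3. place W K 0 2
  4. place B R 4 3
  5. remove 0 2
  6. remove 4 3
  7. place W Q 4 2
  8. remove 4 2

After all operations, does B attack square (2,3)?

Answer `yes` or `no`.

Answer: no

Derivation:
Op 1: place BK@(1,0)
Op 2: remove (1,0)
Op 3: place WK@(0,2)
Op 4: place BR@(4,3)
Op 5: remove (0,2)
Op 6: remove (4,3)
Op 7: place WQ@(4,2)
Op 8: remove (4,2)
Per-piece attacks for B:
B attacks (2,3): no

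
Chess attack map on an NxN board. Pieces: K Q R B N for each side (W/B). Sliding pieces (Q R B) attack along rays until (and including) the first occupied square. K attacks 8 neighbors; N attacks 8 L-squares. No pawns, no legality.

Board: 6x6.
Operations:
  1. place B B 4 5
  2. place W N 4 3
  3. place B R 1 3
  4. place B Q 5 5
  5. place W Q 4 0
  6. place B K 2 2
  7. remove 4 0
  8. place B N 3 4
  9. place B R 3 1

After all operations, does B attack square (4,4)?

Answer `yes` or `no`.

Answer: yes

Derivation:
Op 1: place BB@(4,5)
Op 2: place WN@(4,3)
Op 3: place BR@(1,3)
Op 4: place BQ@(5,5)
Op 5: place WQ@(4,0)
Op 6: place BK@(2,2)
Op 7: remove (4,0)
Op 8: place BN@(3,4)
Op 9: place BR@(3,1)
Per-piece attacks for B:
  BR@(1,3): attacks (1,4) (1,5) (1,2) (1,1) (1,0) (2,3) (3,3) (4,3) (0,3) [ray(1,0) blocked at (4,3)]
  BK@(2,2): attacks (2,3) (2,1) (3,2) (1,2) (3,3) (3,1) (1,3) (1,1)
  BR@(3,1): attacks (3,2) (3,3) (3,4) (3,0) (4,1) (5,1) (2,1) (1,1) (0,1) [ray(0,1) blocked at (3,4)]
  BN@(3,4): attacks (5,5) (1,5) (4,2) (5,3) (2,2) (1,3)
  BB@(4,5): attacks (5,4) (3,4) [ray(-1,-1) blocked at (3,4)]
  BQ@(5,5): attacks (5,4) (5,3) (5,2) (5,1) (5,0) (4,5) (4,4) (3,3) (2,2) [ray(-1,0) blocked at (4,5); ray(-1,-1) blocked at (2,2)]
B attacks (4,4): yes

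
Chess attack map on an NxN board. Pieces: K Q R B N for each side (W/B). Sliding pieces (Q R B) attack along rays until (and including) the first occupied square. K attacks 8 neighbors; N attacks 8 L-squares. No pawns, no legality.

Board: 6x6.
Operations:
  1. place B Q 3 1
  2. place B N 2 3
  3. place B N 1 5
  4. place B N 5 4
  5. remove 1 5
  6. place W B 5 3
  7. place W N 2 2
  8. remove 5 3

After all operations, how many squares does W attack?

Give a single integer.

Op 1: place BQ@(3,1)
Op 2: place BN@(2,3)
Op 3: place BN@(1,5)
Op 4: place BN@(5,4)
Op 5: remove (1,5)
Op 6: place WB@(5,3)
Op 7: place WN@(2,2)
Op 8: remove (5,3)
Per-piece attacks for W:
  WN@(2,2): attacks (3,4) (4,3) (1,4) (0,3) (3,0) (4,1) (1,0) (0,1)
Union (8 distinct): (0,1) (0,3) (1,0) (1,4) (3,0) (3,4) (4,1) (4,3)

Answer: 8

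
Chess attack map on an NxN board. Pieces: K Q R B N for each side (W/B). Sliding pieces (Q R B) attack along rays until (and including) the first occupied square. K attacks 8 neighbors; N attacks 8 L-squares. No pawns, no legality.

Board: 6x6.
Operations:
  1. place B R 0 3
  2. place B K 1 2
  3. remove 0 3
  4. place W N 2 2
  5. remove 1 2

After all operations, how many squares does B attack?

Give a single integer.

Op 1: place BR@(0,3)
Op 2: place BK@(1,2)
Op 3: remove (0,3)
Op 4: place WN@(2,2)
Op 5: remove (1,2)
Per-piece attacks for B:
Union (0 distinct): (none)

Answer: 0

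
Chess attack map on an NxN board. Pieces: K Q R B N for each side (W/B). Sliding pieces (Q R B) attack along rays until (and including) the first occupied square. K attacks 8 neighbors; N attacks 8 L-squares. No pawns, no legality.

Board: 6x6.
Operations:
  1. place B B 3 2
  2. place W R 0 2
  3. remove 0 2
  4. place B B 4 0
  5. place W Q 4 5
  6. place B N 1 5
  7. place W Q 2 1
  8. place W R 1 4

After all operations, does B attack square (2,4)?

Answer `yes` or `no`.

Op 1: place BB@(3,2)
Op 2: place WR@(0,2)
Op 3: remove (0,2)
Op 4: place BB@(4,0)
Op 5: place WQ@(4,5)
Op 6: place BN@(1,5)
Op 7: place WQ@(2,1)
Op 8: place WR@(1,4)
Per-piece attacks for B:
  BN@(1,5): attacks (2,3) (3,4) (0,3)
  BB@(3,2): attacks (4,3) (5,4) (4,1) (5,0) (2,3) (1,4) (2,1) [ray(-1,1) blocked at (1,4); ray(-1,-1) blocked at (2,1)]
  BB@(4,0): attacks (5,1) (3,1) (2,2) (1,3) (0,4)
B attacks (2,4): no

Answer: no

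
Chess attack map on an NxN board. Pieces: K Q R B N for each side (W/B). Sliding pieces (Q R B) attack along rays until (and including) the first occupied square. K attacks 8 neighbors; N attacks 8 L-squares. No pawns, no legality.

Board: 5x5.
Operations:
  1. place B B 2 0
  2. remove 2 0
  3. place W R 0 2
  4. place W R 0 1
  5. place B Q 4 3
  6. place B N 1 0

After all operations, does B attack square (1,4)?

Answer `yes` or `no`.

Op 1: place BB@(2,0)
Op 2: remove (2,0)
Op 3: place WR@(0,2)
Op 4: place WR@(0,1)
Op 5: place BQ@(4,3)
Op 6: place BN@(1,0)
Per-piece attacks for B:
  BN@(1,0): attacks (2,2) (3,1) (0,2)
  BQ@(4,3): attacks (4,4) (4,2) (4,1) (4,0) (3,3) (2,3) (1,3) (0,3) (3,4) (3,2) (2,1) (1,0) [ray(-1,-1) blocked at (1,0)]
B attacks (1,4): no

Answer: no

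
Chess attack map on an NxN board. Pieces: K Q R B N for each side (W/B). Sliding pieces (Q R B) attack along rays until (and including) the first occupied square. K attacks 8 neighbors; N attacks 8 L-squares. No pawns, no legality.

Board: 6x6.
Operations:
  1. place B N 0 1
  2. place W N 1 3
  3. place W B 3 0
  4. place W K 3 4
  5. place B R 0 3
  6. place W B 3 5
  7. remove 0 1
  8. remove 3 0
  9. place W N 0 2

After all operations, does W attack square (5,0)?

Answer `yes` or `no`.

Op 1: place BN@(0,1)
Op 2: place WN@(1,3)
Op 3: place WB@(3,0)
Op 4: place WK@(3,4)
Op 5: place BR@(0,3)
Op 6: place WB@(3,5)
Op 7: remove (0,1)
Op 8: remove (3,0)
Op 9: place WN@(0,2)
Per-piece attacks for W:
  WN@(0,2): attacks (1,4) (2,3) (1,0) (2,1)
  WN@(1,3): attacks (2,5) (3,4) (0,5) (2,1) (3,2) (0,1)
  WK@(3,4): attacks (3,5) (3,3) (4,4) (2,4) (4,5) (4,3) (2,5) (2,3)
  WB@(3,5): attacks (4,4) (5,3) (2,4) (1,3) [ray(-1,-1) blocked at (1,3)]
W attacks (5,0): no

Answer: no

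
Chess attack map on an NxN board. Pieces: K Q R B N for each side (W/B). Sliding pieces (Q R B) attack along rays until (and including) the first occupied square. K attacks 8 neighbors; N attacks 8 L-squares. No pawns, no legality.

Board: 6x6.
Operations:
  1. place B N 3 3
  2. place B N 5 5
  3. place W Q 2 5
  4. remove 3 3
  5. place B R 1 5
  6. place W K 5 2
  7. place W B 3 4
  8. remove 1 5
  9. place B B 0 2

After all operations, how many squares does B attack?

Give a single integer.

Op 1: place BN@(3,3)
Op 2: place BN@(5,5)
Op 3: place WQ@(2,5)
Op 4: remove (3,3)
Op 5: place BR@(1,5)
Op 6: place WK@(5,2)
Op 7: place WB@(3,4)
Op 8: remove (1,5)
Op 9: place BB@(0,2)
Per-piece attacks for B:
  BB@(0,2): attacks (1,3) (2,4) (3,5) (1,1) (2,0)
  BN@(5,5): attacks (4,3) (3,4)
Union (7 distinct): (1,1) (1,3) (2,0) (2,4) (3,4) (3,5) (4,3)

Answer: 7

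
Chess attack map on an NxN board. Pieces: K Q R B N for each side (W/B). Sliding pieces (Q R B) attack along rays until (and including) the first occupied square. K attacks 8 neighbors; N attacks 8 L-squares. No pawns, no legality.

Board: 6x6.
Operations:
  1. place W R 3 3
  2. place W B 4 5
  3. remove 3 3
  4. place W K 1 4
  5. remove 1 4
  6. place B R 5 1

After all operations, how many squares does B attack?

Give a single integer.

Op 1: place WR@(3,3)
Op 2: place WB@(4,5)
Op 3: remove (3,3)
Op 4: place WK@(1,4)
Op 5: remove (1,4)
Op 6: place BR@(5,1)
Per-piece attacks for B:
  BR@(5,1): attacks (5,2) (5,3) (5,4) (5,5) (5,0) (4,1) (3,1) (2,1) (1,1) (0,1)
Union (10 distinct): (0,1) (1,1) (2,1) (3,1) (4,1) (5,0) (5,2) (5,3) (5,4) (5,5)

Answer: 10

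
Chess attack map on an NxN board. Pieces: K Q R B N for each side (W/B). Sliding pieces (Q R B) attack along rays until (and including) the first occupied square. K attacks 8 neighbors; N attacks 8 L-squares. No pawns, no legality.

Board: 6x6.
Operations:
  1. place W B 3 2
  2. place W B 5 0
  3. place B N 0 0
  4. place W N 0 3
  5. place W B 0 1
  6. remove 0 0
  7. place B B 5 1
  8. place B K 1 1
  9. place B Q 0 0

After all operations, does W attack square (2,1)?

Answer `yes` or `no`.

Op 1: place WB@(3,2)
Op 2: place WB@(5,0)
Op 3: place BN@(0,0)
Op 4: place WN@(0,3)
Op 5: place WB@(0,1)
Op 6: remove (0,0)
Op 7: place BB@(5,1)
Op 8: place BK@(1,1)
Op 9: place BQ@(0,0)
Per-piece attacks for W:
  WB@(0,1): attacks (1,2) (2,3) (3,4) (4,5) (1,0)
  WN@(0,3): attacks (1,5) (2,4) (1,1) (2,2)
  WB@(3,2): attacks (4,3) (5,4) (4,1) (5,0) (2,3) (1,4) (0,5) (2,1) (1,0) [ray(1,-1) blocked at (5,0)]
  WB@(5,0): attacks (4,1) (3,2) [ray(-1,1) blocked at (3,2)]
W attacks (2,1): yes

Answer: yes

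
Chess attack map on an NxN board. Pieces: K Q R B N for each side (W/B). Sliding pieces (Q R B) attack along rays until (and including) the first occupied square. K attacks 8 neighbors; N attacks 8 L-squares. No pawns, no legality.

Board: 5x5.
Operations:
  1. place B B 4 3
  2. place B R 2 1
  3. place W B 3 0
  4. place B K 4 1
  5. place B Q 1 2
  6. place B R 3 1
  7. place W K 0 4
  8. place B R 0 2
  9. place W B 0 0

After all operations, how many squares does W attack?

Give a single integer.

Op 1: place BB@(4,3)
Op 2: place BR@(2,1)
Op 3: place WB@(3,0)
Op 4: place BK@(4,1)
Op 5: place BQ@(1,2)
Op 6: place BR@(3,1)
Op 7: place WK@(0,4)
Op 8: place BR@(0,2)
Op 9: place WB@(0,0)
Per-piece attacks for W:
  WB@(0,0): attacks (1,1) (2,2) (3,3) (4,4)
  WK@(0,4): attacks (0,3) (1,4) (1,3)
  WB@(3,0): attacks (4,1) (2,1) [ray(1,1) blocked at (4,1); ray(-1,1) blocked at (2,1)]
Union (9 distinct): (0,3) (1,1) (1,3) (1,4) (2,1) (2,2) (3,3) (4,1) (4,4)

Answer: 9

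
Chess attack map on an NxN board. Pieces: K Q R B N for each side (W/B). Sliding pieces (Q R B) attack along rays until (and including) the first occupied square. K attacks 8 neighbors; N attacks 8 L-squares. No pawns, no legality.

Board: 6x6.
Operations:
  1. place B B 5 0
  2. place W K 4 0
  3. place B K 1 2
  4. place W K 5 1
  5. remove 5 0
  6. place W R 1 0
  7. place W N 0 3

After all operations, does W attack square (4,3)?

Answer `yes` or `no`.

Op 1: place BB@(5,0)
Op 2: place WK@(4,0)
Op 3: place BK@(1,2)
Op 4: place WK@(5,1)
Op 5: remove (5,0)
Op 6: place WR@(1,0)
Op 7: place WN@(0,3)
Per-piece attacks for W:
  WN@(0,3): attacks (1,5) (2,4) (1,1) (2,2)
  WR@(1,0): attacks (1,1) (1,2) (2,0) (3,0) (4,0) (0,0) [ray(0,1) blocked at (1,2); ray(1,0) blocked at (4,0)]
  WK@(4,0): attacks (4,1) (5,0) (3,0) (5,1) (3,1)
  WK@(5,1): attacks (5,2) (5,0) (4,1) (4,2) (4,0)
W attacks (4,3): no

Answer: no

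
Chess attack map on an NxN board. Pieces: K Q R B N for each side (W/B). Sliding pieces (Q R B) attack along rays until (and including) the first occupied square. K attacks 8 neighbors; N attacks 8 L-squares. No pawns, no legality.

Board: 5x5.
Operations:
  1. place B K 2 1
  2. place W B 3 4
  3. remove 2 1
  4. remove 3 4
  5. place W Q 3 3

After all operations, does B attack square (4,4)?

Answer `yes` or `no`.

Op 1: place BK@(2,1)
Op 2: place WB@(3,4)
Op 3: remove (2,1)
Op 4: remove (3,4)
Op 5: place WQ@(3,3)
Per-piece attacks for B:
B attacks (4,4): no

Answer: no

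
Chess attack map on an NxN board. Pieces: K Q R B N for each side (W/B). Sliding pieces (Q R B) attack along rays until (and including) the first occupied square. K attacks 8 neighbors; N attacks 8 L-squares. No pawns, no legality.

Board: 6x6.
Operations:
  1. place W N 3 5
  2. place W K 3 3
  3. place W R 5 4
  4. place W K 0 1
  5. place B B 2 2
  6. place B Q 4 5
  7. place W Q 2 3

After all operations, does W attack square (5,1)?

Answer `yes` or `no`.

Answer: yes

Derivation:
Op 1: place WN@(3,5)
Op 2: place WK@(3,3)
Op 3: place WR@(5,4)
Op 4: place WK@(0,1)
Op 5: place BB@(2,2)
Op 6: place BQ@(4,5)
Op 7: place WQ@(2,3)
Per-piece attacks for W:
  WK@(0,1): attacks (0,2) (0,0) (1,1) (1,2) (1,0)
  WQ@(2,3): attacks (2,4) (2,5) (2,2) (3,3) (1,3) (0,3) (3,4) (4,5) (3,2) (4,1) (5,0) (1,4) (0,5) (1,2) (0,1) [ray(0,-1) blocked at (2,2); ray(1,0) blocked at (3,3); ray(1,1) blocked at (4,5); ray(-1,-1) blocked at (0,1)]
  WK@(3,3): attacks (3,4) (3,2) (4,3) (2,3) (4,4) (4,2) (2,4) (2,2)
  WN@(3,5): attacks (4,3) (5,4) (2,3) (1,4)
  WR@(5,4): attacks (5,5) (5,3) (5,2) (5,1) (5,0) (4,4) (3,4) (2,4) (1,4) (0,4)
W attacks (5,1): yes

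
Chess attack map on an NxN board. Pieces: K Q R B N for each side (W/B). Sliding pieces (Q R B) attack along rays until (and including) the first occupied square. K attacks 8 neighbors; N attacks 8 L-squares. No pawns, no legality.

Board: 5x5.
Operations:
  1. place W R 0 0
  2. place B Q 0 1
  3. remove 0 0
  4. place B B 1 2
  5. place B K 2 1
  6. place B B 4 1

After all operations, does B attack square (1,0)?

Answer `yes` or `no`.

Answer: yes

Derivation:
Op 1: place WR@(0,0)
Op 2: place BQ@(0,1)
Op 3: remove (0,0)
Op 4: place BB@(1,2)
Op 5: place BK@(2,1)
Op 6: place BB@(4,1)
Per-piece attacks for B:
  BQ@(0,1): attacks (0,2) (0,3) (0,4) (0,0) (1,1) (2,1) (1,2) (1,0) [ray(1,0) blocked at (2,1); ray(1,1) blocked at (1,2)]
  BB@(1,2): attacks (2,3) (3,4) (2,1) (0,3) (0,1) [ray(1,-1) blocked at (2,1); ray(-1,-1) blocked at (0,1)]
  BK@(2,1): attacks (2,2) (2,0) (3,1) (1,1) (3,2) (3,0) (1,2) (1,0)
  BB@(4,1): attacks (3,2) (2,3) (1,4) (3,0)
B attacks (1,0): yes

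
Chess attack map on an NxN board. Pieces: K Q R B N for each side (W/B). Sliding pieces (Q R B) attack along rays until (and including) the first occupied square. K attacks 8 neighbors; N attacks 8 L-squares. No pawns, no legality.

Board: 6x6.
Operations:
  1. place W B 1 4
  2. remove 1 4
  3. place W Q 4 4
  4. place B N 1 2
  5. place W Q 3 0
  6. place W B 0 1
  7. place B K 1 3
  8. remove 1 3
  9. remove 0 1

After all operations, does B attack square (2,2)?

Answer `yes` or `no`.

Op 1: place WB@(1,4)
Op 2: remove (1,4)
Op 3: place WQ@(4,4)
Op 4: place BN@(1,2)
Op 5: place WQ@(3,0)
Op 6: place WB@(0,1)
Op 7: place BK@(1,3)
Op 8: remove (1,3)
Op 9: remove (0,1)
Per-piece attacks for B:
  BN@(1,2): attacks (2,4) (3,3) (0,4) (2,0) (3,1) (0,0)
B attacks (2,2): no

Answer: no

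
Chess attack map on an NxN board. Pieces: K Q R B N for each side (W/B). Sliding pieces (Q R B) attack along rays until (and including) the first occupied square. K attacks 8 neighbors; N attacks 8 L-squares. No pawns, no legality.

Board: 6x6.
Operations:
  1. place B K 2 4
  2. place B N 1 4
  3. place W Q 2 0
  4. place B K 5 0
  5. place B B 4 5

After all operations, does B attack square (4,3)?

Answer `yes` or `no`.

Op 1: place BK@(2,4)
Op 2: place BN@(1,4)
Op 3: place WQ@(2,0)
Op 4: place BK@(5,0)
Op 5: place BB@(4,5)
Per-piece attacks for B:
  BN@(1,4): attacks (3,5) (2,2) (3,3) (0,2)
  BK@(2,4): attacks (2,5) (2,3) (3,4) (1,4) (3,5) (3,3) (1,5) (1,3)
  BB@(4,5): attacks (5,4) (3,4) (2,3) (1,2) (0,1)
  BK@(5,0): attacks (5,1) (4,0) (4,1)
B attacks (4,3): no

Answer: no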